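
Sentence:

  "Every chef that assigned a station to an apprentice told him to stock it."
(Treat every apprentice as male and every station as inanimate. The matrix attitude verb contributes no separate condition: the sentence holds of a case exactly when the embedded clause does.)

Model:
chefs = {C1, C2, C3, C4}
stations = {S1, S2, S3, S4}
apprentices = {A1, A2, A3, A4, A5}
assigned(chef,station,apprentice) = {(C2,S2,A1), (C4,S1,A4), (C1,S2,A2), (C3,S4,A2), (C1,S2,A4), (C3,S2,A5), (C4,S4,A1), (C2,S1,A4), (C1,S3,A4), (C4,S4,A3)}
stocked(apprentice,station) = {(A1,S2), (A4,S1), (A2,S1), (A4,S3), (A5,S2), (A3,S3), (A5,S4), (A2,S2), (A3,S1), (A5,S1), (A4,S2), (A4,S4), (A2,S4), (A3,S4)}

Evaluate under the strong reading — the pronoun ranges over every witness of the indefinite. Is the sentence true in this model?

False

"him" takes "an apprentice" as antecedent and "it" takes "a station"; both are donkey pronouns co-varying with the restrictor.
Strong reading: for every (c,s,a) with assigned(c,s,a), stocked(a,s).
Restrictor triples: (C1,S2,A2)→stocked(A2,S2) ✓  (C1,S2,A4)→stocked(A4,S2) ✓  (C1,S3,A4)→stocked(A4,S3) ✓  (C2,S1,A4)→stocked(A4,S1) ✓  (C2,S2,A1)→stocked(A1,S2) ✓  (C3,S2,A5)→stocked(A5,S2) ✓  (C3,S4,A2)→stocked(A2,S4) ✓  (C4,S1,A4)→stocked(A4,S1) ✓  (C4,S4,A1)→stocked(A1,S4) ✗  (C4,S4,A3)→stocked(A3,S4) ✓
Counterexample: (C4,S4,A1) — stocked(A1,S4) does not hold.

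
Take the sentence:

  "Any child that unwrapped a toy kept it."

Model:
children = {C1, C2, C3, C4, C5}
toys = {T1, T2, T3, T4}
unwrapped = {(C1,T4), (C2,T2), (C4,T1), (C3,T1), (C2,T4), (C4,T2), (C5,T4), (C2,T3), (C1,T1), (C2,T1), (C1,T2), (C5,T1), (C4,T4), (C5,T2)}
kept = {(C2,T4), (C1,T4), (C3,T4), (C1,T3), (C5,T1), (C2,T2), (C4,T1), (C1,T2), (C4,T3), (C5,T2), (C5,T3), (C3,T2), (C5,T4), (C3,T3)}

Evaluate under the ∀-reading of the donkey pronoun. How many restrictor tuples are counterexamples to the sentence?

"it" takes "a toy" as antecedent — a donkey pronoun bound across the clause boundary.
Strong reading: for every (c,t) with unwrapped(c,t), kept(c,t).
Restrictor pairs: (C1,T1) ✗  (C1,T2) ✓  (C1,T4) ✓  (C2,T1) ✗  (C2,T2) ✓  (C2,T3) ✗  (C2,T4) ✓  (C3,T1) ✗  (C4,T1) ✓  (C4,T2) ✗  (C4,T4) ✗  (C5,T1) ✓  (C5,T2) ✓  (C5,T4) ✓
Counterexamples (restrictor pairs failing the scope): 6.

6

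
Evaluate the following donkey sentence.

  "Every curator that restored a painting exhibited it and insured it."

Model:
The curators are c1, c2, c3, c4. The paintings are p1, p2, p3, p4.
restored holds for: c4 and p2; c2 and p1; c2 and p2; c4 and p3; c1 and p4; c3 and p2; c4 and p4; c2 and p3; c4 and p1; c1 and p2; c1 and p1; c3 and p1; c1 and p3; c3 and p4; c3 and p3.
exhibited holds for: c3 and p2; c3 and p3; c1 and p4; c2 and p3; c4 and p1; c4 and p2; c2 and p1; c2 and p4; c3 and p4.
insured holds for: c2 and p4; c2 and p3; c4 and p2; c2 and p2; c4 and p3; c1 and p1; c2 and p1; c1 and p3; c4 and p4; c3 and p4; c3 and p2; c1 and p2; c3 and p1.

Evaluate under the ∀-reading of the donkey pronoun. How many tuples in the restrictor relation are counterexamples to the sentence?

"it" takes "a painting" as antecedent — a donkey pronoun bound across the clause boundary.
Strong reading: for every (c,p) with restored(c,p), exhibited(c,p) ∧ insured(c,p).
Restrictor pairs: (c1,p1) ✗  (c1,p2) ✗  (c1,p3) ✗  (c1,p4) ✗  (c2,p1) ✓  (c2,p2) ✗  (c2,p3) ✓  (c3,p1) ✗  (c3,p2) ✓  (c3,p3) ✗  (c3,p4) ✓  (c4,p1) ✗  (c4,p2) ✓  (c4,p3) ✗  (c4,p4) ✗
Counterexamples (restrictor pairs failing the scope): 10.

10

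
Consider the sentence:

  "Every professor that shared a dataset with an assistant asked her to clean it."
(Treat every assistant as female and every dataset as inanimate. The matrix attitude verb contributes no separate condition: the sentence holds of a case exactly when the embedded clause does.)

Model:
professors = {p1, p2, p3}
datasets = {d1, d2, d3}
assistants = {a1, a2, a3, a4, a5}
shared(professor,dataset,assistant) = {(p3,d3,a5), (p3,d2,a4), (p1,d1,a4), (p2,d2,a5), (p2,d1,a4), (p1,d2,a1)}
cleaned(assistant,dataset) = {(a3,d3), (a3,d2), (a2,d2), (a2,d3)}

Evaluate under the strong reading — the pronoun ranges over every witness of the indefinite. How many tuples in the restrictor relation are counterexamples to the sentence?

"her" takes "an assistant" as antecedent and "it" takes "a dataset"; both are donkey pronouns co-varying with the restrictor.
Strong reading: for every (p,d,a) with shared(p,d,a), cleaned(a,d).
Restrictor triples: (p1,d1,a4)→cleaned(a4,d1) ✗  (p1,d2,a1)→cleaned(a1,d2) ✗  (p2,d1,a4)→cleaned(a4,d1) ✗  (p2,d2,a5)→cleaned(a5,d2) ✗  (p3,d2,a4)→cleaned(a4,d2) ✗  (p3,d3,a5)→cleaned(a5,d3) ✗
Counterexamples (restrictor triples failing the scope): 6.

6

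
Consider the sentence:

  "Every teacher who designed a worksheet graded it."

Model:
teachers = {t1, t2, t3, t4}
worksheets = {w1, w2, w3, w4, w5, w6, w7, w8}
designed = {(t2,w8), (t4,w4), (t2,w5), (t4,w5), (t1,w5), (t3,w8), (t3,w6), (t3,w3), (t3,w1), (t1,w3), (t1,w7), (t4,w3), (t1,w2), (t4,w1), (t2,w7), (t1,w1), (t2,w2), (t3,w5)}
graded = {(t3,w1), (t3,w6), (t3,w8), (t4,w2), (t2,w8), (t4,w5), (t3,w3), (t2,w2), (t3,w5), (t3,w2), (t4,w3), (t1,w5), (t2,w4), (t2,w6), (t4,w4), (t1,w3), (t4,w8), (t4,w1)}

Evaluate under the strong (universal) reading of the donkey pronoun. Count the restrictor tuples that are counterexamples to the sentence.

5

"it" takes "a worksheet" as antecedent — a donkey pronoun bound across the clause boundary.
Strong reading: for every (t,w) with designed(t,w), graded(t,w).
Restrictor pairs: (t1,w1) ✗  (t1,w2) ✗  (t1,w3) ✓  (t1,w5) ✓  (t1,w7) ✗  (t2,w2) ✓  (t2,w5) ✗  (t2,w7) ✗  (t2,w8) ✓  (t3,w1) ✓  (t3,w3) ✓  (t3,w5) ✓  (t3,w6) ✓  (t3,w8) ✓  (t4,w1) ✓  (t4,w3) ✓  (t4,w4) ✓  (t4,w5) ✓
Counterexamples (restrictor pairs failing the scope): 5.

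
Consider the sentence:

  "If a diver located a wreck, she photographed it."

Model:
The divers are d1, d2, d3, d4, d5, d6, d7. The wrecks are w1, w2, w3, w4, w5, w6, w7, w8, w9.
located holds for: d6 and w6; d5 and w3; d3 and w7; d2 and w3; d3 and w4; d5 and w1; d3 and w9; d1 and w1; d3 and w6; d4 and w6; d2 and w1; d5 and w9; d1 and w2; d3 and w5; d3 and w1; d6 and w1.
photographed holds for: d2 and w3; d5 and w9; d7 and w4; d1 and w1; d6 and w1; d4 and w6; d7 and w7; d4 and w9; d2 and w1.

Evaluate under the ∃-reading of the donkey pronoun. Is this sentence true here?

False

"it" takes "a wreck" as antecedent — a donkey pronoun bound across the clause boundary.
Weak reading: every diver d with some located-wreck has at least one located-wreck w such that photographed(d,w).
Per diver: d1:✓  d2:✓  d3:✗  d4:✓  d5:✓  d6:✓
d3 has no witness among its located-wrecks.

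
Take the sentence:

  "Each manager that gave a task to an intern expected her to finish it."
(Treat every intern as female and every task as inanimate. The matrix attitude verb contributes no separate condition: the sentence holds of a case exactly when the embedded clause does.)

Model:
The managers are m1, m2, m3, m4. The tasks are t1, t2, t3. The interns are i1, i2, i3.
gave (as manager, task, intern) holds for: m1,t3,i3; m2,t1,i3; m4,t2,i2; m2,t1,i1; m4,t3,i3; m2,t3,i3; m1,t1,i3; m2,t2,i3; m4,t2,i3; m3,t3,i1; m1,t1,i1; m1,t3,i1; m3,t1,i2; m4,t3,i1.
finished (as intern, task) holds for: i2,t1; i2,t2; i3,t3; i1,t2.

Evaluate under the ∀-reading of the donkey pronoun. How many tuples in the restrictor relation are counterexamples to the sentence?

9

"her" takes "an intern" as antecedent and "it" takes "a task"; both are donkey pronouns co-varying with the restrictor.
Strong reading: for every (m,t,i) with gave(m,t,i), finished(i,t).
Restrictor triples: (m1,t1,i1)→finished(i1,t1) ✗  (m1,t1,i3)→finished(i3,t1) ✗  (m1,t3,i1)→finished(i1,t3) ✗  (m1,t3,i3)→finished(i3,t3) ✓  (m2,t1,i1)→finished(i1,t1) ✗  (m2,t1,i3)→finished(i3,t1) ✗  (m2,t2,i3)→finished(i3,t2) ✗  (m2,t3,i3)→finished(i3,t3) ✓  (m3,t1,i2)→finished(i2,t1) ✓  (m3,t3,i1)→finished(i1,t3) ✗  (m4,t2,i2)→finished(i2,t2) ✓  (m4,t2,i3)→finished(i3,t2) ✗  (m4,t3,i1)→finished(i1,t3) ✗  (m4,t3,i3)→finished(i3,t3) ✓
Counterexamples (restrictor triples failing the scope): 9.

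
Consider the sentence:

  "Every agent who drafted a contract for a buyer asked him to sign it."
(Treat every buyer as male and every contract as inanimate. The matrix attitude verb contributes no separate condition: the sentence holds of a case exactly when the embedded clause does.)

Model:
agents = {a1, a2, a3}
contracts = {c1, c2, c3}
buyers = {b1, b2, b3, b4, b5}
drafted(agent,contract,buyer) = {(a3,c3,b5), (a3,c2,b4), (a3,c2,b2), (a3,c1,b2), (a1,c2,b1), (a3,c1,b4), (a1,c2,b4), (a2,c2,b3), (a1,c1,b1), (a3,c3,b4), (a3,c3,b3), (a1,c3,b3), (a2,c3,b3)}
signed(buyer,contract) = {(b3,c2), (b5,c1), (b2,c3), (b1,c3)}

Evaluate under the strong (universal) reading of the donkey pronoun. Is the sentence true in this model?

"him" takes "a buyer" as antecedent and "it" takes "a contract"; both are donkey pronouns co-varying with the restrictor.
Strong reading: for every (a,c,b) with drafted(a,c,b), signed(b,c).
Restrictor triples: (a1,c1,b1)→signed(b1,c1) ✗  (a1,c2,b1)→signed(b1,c2) ✗  (a1,c2,b4)→signed(b4,c2) ✗  (a1,c3,b3)→signed(b3,c3) ✗  (a2,c2,b3)→signed(b3,c2) ✓  (a2,c3,b3)→signed(b3,c3) ✗  (a3,c1,b2)→signed(b2,c1) ✗  (a3,c1,b4)→signed(b4,c1) ✗  (a3,c2,b2)→signed(b2,c2) ✗  (a3,c2,b4)→signed(b4,c2) ✗  (a3,c3,b3)→signed(b3,c3) ✗  (a3,c3,b4)→signed(b4,c3) ✗  (a3,c3,b5)→signed(b5,c3) ✗
Counterexample: (a1,c1,b1) — signed(b1,c1) does not hold.

False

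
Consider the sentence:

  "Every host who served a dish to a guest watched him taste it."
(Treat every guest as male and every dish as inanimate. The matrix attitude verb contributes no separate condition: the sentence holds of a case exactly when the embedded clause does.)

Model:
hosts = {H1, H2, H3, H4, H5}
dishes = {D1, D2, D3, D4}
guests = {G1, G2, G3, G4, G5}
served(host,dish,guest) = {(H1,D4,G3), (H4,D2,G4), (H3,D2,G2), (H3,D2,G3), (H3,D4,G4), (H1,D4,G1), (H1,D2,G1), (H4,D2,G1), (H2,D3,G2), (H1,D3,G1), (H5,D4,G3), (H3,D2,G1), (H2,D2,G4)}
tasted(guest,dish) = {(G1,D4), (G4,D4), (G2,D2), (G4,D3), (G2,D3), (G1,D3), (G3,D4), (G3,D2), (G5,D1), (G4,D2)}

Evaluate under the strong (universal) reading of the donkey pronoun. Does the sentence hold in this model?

"him" takes "a guest" as antecedent and "it" takes "a dish"; both are donkey pronouns co-varying with the restrictor.
Strong reading: for every (h,d,g) with served(h,d,g), tasted(g,d).
Restrictor triples: (H1,D2,G1)→tasted(G1,D2) ✗  (H1,D3,G1)→tasted(G1,D3) ✓  (H1,D4,G1)→tasted(G1,D4) ✓  (H1,D4,G3)→tasted(G3,D4) ✓  (H2,D2,G4)→tasted(G4,D2) ✓  (H2,D3,G2)→tasted(G2,D3) ✓  (H3,D2,G1)→tasted(G1,D2) ✗  (H3,D2,G2)→tasted(G2,D2) ✓  (H3,D2,G3)→tasted(G3,D2) ✓  (H3,D4,G4)→tasted(G4,D4) ✓  (H4,D2,G1)→tasted(G1,D2) ✗  (H4,D2,G4)→tasted(G4,D2) ✓  (H5,D4,G3)→tasted(G3,D4) ✓
Counterexample: (H1,D2,G1) — tasted(G1,D2) does not hold.

False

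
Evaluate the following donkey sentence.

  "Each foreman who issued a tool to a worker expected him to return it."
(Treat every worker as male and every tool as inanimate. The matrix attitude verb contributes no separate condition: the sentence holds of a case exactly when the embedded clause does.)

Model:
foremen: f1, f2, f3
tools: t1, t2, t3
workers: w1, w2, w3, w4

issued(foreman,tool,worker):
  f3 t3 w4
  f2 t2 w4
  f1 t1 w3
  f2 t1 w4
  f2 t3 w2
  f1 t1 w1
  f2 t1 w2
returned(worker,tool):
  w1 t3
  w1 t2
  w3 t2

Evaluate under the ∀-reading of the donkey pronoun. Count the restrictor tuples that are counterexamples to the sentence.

"him" takes "a worker" as antecedent and "it" takes "a tool"; both are donkey pronouns co-varying with the restrictor.
Strong reading: for every (f,t,w) with issued(f,t,w), returned(w,t).
Restrictor triples: (f1,t1,w1)→returned(w1,t1) ✗  (f1,t1,w3)→returned(w3,t1) ✗  (f2,t1,w2)→returned(w2,t1) ✗  (f2,t1,w4)→returned(w4,t1) ✗  (f2,t2,w4)→returned(w4,t2) ✗  (f2,t3,w2)→returned(w2,t3) ✗  (f3,t3,w4)→returned(w4,t3) ✗
Counterexamples (restrictor triples failing the scope): 7.

7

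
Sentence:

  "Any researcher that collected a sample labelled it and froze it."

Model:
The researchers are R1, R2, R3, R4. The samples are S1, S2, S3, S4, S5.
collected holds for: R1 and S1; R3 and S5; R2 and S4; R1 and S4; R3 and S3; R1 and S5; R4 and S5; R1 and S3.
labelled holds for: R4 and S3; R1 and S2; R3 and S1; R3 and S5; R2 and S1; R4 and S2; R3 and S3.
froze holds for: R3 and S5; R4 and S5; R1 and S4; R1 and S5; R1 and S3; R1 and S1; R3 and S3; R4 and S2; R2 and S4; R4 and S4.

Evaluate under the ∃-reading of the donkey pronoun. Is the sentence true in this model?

False

"it" takes "a sample" as antecedent — a donkey pronoun bound across the clause boundary.
Weak reading: every researcher r with some collected-sample has at least one collected-sample s such that labelled(r,s) ∧ froze(r,s).
Per researcher: R1:✗  R2:✗  R3:✓  R4:✗
R1 has no witness among its collected-samples.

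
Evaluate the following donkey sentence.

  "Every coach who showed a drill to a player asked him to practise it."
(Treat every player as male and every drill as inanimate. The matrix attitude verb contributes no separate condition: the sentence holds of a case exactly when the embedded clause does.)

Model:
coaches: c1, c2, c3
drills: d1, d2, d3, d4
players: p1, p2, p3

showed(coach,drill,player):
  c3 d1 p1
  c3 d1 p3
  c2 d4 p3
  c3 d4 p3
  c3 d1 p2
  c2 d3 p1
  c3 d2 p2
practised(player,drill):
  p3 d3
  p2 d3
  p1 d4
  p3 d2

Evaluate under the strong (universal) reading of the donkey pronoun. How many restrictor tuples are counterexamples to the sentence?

"him" takes "a player" as antecedent and "it" takes "a drill"; both are donkey pronouns co-varying with the restrictor.
Strong reading: for every (c,d,p) with showed(c,d,p), practised(p,d).
Restrictor triples: (c2,d3,p1)→practised(p1,d3) ✗  (c2,d4,p3)→practised(p3,d4) ✗  (c3,d1,p1)→practised(p1,d1) ✗  (c3,d1,p2)→practised(p2,d1) ✗  (c3,d1,p3)→practised(p3,d1) ✗  (c3,d2,p2)→practised(p2,d2) ✗  (c3,d4,p3)→practised(p3,d4) ✗
Counterexamples (restrictor triples failing the scope): 7.

7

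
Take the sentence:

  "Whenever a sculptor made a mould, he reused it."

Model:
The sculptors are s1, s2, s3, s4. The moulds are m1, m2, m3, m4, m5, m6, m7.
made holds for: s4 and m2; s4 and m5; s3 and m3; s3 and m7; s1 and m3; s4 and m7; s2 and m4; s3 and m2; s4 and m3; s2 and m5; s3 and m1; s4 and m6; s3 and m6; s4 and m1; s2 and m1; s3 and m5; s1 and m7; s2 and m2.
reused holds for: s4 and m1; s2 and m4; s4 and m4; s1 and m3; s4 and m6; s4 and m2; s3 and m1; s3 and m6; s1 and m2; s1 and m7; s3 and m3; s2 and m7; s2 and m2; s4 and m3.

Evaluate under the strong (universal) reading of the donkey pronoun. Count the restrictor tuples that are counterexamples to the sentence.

7

"it" takes "a mould" as antecedent — a donkey pronoun bound across the clause boundary.
Strong reading: for every (s,m) with made(s,m), reused(s,m).
Restrictor pairs: (s1,m3) ✓  (s1,m7) ✓  (s2,m1) ✗  (s2,m2) ✓  (s2,m4) ✓  (s2,m5) ✗  (s3,m1) ✓  (s3,m2) ✗  (s3,m3) ✓  (s3,m5) ✗  (s3,m6) ✓  (s3,m7) ✗  (s4,m1) ✓  (s4,m2) ✓  (s4,m3) ✓  (s4,m5) ✗  (s4,m6) ✓  (s4,m7) ✗
Counterexamples (restrictor pairs failing the scope): 7.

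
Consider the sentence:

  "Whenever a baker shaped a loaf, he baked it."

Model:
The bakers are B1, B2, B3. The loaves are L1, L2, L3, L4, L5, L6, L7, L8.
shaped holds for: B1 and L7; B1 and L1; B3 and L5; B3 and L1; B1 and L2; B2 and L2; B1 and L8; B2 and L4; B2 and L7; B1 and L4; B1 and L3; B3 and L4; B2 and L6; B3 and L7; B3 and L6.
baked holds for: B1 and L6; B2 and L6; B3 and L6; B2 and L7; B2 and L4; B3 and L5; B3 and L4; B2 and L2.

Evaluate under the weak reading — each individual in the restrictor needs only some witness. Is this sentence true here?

"it" takes "a loaf" as antecedent — a donkey pronoun bound across the clause boundary.
Weak reading: every baker b with some shaped-loaf has at least one shaped-loaf l such that baked(b,l).
Per baker: B1:✗  B2:✓  B3:✓
B1 has no witness among its shaped-loaves.

False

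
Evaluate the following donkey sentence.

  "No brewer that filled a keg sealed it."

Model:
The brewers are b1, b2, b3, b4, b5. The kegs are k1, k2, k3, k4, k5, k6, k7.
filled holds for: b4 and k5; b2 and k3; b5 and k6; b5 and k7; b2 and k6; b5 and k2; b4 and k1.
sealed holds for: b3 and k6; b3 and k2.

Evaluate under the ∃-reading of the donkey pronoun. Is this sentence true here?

"it" takes "a keg" as antecedent — a donkey pronoun bound across the clause boundary.
Truth condition: for no (b,k) with filled(b,k) does sealed(b,k) hold.
Restrictor pairs — does the scope hold? (b2,k3):fails  (b2,k6):fails  (b4,k1):fails  (b4,k5):fails  (b5,k2):fails  (b5,k6):fails  (b5,k7):fails
Scope holds for no restrictor pair, so the sentence is true.

True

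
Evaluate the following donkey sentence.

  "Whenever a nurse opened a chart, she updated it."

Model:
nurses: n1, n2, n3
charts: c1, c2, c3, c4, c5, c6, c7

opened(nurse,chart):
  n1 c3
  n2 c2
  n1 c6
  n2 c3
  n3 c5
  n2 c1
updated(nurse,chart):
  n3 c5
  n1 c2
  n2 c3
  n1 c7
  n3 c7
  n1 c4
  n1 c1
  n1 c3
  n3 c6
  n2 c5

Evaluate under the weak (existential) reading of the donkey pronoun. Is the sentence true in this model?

True

"it" takes "a chart" as antecedent — a donkey pronoun bound across the clause boundary.
Weak reading: every nurse n with some opened-chart has at least one opened-chart c such that updated(n,c).
Per nurse: n1:✓  n2:✓  n3:✓
Every nurse in the restrictor has a witness.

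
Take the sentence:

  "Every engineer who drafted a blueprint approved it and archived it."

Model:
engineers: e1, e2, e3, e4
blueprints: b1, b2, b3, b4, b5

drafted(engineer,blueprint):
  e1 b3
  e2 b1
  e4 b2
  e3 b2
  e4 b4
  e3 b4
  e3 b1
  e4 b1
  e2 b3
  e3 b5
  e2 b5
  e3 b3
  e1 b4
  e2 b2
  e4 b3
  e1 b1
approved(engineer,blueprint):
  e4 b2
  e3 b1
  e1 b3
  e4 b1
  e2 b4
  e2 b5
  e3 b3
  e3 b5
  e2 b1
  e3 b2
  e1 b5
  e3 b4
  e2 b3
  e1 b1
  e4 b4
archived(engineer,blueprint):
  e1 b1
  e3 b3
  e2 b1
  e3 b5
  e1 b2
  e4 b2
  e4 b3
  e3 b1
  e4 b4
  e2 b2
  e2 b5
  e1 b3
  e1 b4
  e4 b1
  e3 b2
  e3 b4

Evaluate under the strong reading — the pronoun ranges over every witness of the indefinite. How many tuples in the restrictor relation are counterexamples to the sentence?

"it" takes "a blueprint" as antecedent — a donkey pronoun bound across the clause boundary.
Strong reading: for every (e,b) with drafted(e,b), approved(e,b) ∧ archived(e,b).
Restrictor pairs: (e1,b1) ✓  (e1,b3) ✓  (e1,b4) ✗  (e2,b1) ✓  (e2,b2) ✗  (e2,b3) ✗  (e2,b5) ✓  (e3,b1) ✓  (e3,b2) ✓  (e3,b3) ✓  (e3,b4) ✓  (e3,b5) ✓  (e4,b1) ✓  (e4,b2) ✓  (e4,b3) ✗  (e4,b4) ✓
Counterexamples (restrictor pairs failing the scope): 4.

4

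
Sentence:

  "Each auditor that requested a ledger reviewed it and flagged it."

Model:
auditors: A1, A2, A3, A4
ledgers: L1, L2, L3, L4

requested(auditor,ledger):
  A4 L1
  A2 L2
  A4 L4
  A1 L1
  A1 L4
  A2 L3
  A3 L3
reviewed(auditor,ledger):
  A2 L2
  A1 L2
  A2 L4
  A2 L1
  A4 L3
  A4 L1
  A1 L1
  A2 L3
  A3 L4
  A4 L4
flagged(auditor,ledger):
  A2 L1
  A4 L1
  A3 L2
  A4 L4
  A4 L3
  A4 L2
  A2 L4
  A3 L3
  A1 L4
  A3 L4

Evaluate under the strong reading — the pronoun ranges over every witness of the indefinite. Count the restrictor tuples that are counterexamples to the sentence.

"it" takes "a ledger" as antecedent — a donkey pronoun bound across the clause boundary.
Strong reading: for every (a,l) with requested(a,l), reviewed(a,l) ∧ flagged(a,l).
Restrictor pairs: (A1,L1) ✗  (A1,L4) ✗  (A2,L2) ✗  (A2,L3) ✗  (A3,L3) ✗  (A4,L1) ✓  (A4,L4) ✓
Counterexamples (restrictor pairs failing the scope): 5.

5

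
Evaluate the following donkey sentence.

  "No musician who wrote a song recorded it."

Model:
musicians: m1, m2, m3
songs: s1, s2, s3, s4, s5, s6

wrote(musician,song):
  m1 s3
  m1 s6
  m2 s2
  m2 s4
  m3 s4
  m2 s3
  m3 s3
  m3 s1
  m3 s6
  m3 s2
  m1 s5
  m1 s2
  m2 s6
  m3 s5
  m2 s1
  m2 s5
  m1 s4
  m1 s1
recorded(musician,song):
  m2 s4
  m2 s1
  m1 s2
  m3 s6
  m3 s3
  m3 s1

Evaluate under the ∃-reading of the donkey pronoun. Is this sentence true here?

False

"it" takes "a song" as antecedent — a donkey pronoun bound across the clause boundary.
Truth condition: for no (m,s) with wrote(m,s) does recorded(m,s) hold.
Restrictor pairs — does the scope hold? (m1,s1):fails  (m1,s2):holds  (m1,s3):fails  (m1,s4):fails  (m1,s5):fails  (m1,s6):fails  (m2,s1):holds  (m2,s2):fails  (m2,s3):fails  (m2,s4):holds  (m2,s5):fails  (m2,s6):fails  (m3,s1):holds  (m3,s2):fails  (m3,s3):holds  (m3,s4):fails  (m3,s5):fails  (m3,s6):holds
Scope holds for 6 pair(s), so the sentence is false.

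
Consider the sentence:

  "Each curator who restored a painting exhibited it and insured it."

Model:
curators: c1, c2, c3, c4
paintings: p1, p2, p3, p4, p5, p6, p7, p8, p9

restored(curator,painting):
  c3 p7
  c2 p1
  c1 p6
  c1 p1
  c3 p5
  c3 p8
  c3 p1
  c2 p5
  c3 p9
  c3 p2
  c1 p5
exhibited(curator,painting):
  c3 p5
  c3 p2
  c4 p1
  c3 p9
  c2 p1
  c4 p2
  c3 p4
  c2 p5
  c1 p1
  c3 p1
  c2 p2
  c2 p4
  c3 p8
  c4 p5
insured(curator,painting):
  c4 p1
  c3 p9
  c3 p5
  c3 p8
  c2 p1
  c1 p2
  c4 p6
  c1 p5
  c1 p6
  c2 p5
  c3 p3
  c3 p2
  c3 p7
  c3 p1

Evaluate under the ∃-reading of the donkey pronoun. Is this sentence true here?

False

"it" takes "a painting" as antecedent — a donkey pronoun bound across the clause boundary.
Weak reading: every curator c with some restored-painting has at least one restored-painting p such that exhibited(c,p) ∧ insured(c,p).
Per curator: c1:✗  c2:✓  c3:✓
c1 has no witness among its restored-paintings.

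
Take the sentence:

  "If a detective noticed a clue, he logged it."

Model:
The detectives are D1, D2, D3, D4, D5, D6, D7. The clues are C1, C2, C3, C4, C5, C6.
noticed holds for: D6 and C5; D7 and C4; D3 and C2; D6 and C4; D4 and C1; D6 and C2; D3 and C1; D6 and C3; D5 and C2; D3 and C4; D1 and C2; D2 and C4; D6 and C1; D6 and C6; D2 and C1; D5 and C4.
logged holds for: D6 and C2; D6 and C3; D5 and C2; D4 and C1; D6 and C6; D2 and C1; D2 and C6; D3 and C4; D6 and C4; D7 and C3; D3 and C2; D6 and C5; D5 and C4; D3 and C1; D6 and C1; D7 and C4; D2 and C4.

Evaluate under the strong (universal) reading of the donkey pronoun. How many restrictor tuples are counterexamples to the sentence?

1

"it" takes "a clue" as antecedent — a donkey pronoun bound across the clause boundary.
Strong reading: for every (d,c) with noticed(d,c), logged(d,c).
Restrictor pairs: (D1,C2) ✗  (D2,C1) ✓  (D2,C4) ✓  (D3,C1) ✓  (D3,C2) ✓  (D3,C4) ✓  (D4,C1) ✓  (D5,C2) ✓  (D5,C4) ✓  (D6,C1) ✓  (D6,C2) ✓  (D6,C3) ✓  (D6,C4) ✓  (D6,C5) ✓  (D6,C6) ✓  (D7,C4) ✓
Counterexamples (restrictor pairs failing the scope): 1.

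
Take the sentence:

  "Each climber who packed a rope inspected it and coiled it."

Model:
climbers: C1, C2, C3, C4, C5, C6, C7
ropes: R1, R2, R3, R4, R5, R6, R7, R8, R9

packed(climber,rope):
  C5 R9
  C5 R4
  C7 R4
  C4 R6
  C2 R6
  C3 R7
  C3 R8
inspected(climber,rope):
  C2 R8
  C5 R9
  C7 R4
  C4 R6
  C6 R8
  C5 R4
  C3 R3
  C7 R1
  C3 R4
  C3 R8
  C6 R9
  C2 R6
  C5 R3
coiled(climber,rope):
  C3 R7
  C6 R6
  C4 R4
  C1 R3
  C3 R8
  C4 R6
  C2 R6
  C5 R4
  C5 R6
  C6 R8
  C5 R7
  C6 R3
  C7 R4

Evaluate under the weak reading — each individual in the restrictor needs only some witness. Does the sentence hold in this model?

True

"it" takes "a rope" as antecedent — a donkey pronoun bound across the clause boundary.
Weak reading: every climber c with some packed-rope has at least one packed-rope r such that inspected(c,r) ∧ coiled(c,r).
Per climber: C2:✓  C3:✓  C4:✓  C5:✓  C7:✓
Every climber in the restrictor has a witness.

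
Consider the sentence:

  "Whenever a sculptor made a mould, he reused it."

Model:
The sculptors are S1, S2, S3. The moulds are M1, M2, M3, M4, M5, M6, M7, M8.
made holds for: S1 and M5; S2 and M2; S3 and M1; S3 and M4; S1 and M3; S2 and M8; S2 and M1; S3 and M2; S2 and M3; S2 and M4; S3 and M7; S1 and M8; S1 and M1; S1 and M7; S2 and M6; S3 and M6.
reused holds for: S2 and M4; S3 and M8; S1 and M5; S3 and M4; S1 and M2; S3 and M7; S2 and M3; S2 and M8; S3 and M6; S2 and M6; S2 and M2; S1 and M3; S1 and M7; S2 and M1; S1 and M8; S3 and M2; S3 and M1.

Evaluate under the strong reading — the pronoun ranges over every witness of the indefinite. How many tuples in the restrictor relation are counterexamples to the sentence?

1

"it" takes "a mould" as antecedent — a donkey pronoun bound across the clause boundary.
Strong reading: for every (s,m) with made(s,m), reused(s,m).
Restrictor pairs: (S1,M1) ✗  (S1,M3) ✓  (S1,M5) ✓  (S1,M7) ✓  (S1,M8) ✓  (S2,M1) ✓  (S2,M2) ✓  (S2,M3) ✓  (S2,M4) ✓  (S2,M6) ✓  (S2,M8) ✓  (S3,M1) ✓  (S3,M2) ✓  (S3,M4) ✓  (S3,M6) ✓  (S3,M7) ✓
Counterexamples (restrictor pairs failing the scope): 1.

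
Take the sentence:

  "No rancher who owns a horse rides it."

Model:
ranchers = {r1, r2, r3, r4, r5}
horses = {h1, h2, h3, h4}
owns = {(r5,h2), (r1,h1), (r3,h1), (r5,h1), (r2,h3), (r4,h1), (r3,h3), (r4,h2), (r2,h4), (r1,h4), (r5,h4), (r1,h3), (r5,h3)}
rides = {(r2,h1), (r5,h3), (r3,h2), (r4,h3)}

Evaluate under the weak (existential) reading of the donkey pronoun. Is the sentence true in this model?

"it" takes "a horse" as antecedent — a donkey pronoun bound across the clause boundary.
Truth condition: for no (r,h) with owns(r,h) does rides(r,h) hold.
Restrictor pairs — does the scope hold? (r1,h1):fails  (r1,h3):fails  (r1,h4):fails  (r2,h3):fails  (r2,h4):fails  (r3,h1):fails  (r3,h3):fails  (r4,h1):fails  (r4,h2):fails  (r5,h1):fails  (r5,h2):fails  (r5,h3):holds  (r5,h4):fails
Scope holds for 1 pair(s), so the sentence is false.

False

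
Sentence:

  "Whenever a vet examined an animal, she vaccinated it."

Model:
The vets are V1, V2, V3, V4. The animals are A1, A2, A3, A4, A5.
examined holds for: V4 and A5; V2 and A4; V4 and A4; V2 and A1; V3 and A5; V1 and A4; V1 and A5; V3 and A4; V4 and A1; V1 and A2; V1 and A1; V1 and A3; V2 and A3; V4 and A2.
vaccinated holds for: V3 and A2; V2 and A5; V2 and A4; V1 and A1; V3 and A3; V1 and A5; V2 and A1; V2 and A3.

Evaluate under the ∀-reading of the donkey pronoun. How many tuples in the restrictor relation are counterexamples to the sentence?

"it" takes "an animal" as antecedent — a donkey pronoun bound across the clause boundary.
Strong reading: for every (v,a) with examined(v,a), vaccinated(v,a).
Restrictor pairs: (V1,A1) ✓  (V1,A2) ✗  (V1,A3) ✗  (V1,A4) ✗  (V1,A5) ✓  (V2,A1) ✓  (V2,A3) ✓  (V2,A4) ✓  (V3,A4) ✗  (V3,A5) ✗  (V4,A1) ✗  (V4,A2) ✗  (V4,A4) ✗  (V4,A5) ✗
Counterexamples (restrictor pairs failing the scope): 9.

9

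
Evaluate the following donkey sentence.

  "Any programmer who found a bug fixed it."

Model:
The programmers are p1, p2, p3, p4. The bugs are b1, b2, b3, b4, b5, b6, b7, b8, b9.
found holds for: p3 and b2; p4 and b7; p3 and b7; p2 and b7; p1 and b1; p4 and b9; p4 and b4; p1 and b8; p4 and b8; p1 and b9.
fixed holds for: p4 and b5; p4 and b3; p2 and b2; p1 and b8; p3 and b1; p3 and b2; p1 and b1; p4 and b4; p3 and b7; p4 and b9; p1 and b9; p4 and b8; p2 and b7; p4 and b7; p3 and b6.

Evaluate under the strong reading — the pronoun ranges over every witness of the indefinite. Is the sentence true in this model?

"it" takes "a bug" as antecedent — a donkey pronoun bound across the clause boundary.
Strong reading: for every (p,b) with found(p,b), fixed(p,b).
Restrictor pairs: (p1,b1) ✓  (p1,b8) ✓  (p1,b9) ✓  (p2,b7) ✓  (p3,b2) ✓  (p3,b7) ✓  (p4,b4) ✓  (p4,b7) ✓  (p4,b8) ✓  (p4,b9) ✓
Every restrictor pair satisfies the scope.

True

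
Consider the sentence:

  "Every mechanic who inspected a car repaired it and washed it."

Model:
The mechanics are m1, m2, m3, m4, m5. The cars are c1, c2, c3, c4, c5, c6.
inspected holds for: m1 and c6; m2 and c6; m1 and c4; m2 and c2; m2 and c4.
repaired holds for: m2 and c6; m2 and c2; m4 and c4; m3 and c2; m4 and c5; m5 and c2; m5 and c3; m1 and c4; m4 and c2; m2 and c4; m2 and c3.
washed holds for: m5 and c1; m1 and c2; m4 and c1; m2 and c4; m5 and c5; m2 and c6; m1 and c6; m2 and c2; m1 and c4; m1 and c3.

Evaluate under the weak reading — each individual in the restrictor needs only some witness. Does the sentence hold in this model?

"it" takes "a car" as antecedent — a donkey pronoun bound across the clause boundary.
Weak reading: every mechanic m with some inspected-car has at least one inspected-car c such that repaired(m,c) ∧ washed(m,c).
Per mechanic: m1:✓  m2:✓
Every mechanic in the restrictor has a witness.

True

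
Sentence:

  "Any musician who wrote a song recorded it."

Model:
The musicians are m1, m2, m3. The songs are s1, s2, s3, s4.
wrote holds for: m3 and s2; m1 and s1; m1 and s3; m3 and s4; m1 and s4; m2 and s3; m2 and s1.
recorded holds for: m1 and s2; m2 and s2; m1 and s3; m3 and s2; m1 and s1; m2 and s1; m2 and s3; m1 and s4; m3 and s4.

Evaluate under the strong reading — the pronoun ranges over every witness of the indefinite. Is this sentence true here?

True

"it" takes "a song" as antecedent — a donkey pronoun bound across the clause boundary.
Strong reading: for every (m,s) with wrote(m,s), recorded(m,s).
Restrictor pairs: (m1,s1) ✓  (m1,s3) ✓  (m1,s4) ✓  (m2,s1) ✓  (m2,s3) ✓  (m3,s2) ✓  (m3,s4) ✓
Every restrictor pair satisfies the scope.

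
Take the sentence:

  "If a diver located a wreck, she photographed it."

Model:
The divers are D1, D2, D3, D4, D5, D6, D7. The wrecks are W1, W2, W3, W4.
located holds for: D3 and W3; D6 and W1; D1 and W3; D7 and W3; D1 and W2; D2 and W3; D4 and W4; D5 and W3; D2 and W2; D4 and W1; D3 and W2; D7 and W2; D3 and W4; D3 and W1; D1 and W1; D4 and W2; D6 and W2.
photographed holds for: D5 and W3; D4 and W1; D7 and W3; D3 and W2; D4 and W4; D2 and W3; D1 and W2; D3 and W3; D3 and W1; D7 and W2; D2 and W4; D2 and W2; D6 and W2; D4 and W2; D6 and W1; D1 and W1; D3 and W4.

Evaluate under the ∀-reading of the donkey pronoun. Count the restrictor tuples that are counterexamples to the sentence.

"it" takes "a wreck" as antecedent — a donkey pronoun bound across the clause boundary.
Strong reading: for every (d,w) with located(d,w), photographed(d,w).
Restrictor pairs: (D1,W1) ✓  (D1,W2) ✓  (D1,W3) ✗  (D2,W2) ✓  (D2,W3) ✓  (D3,W1) ✓  (D3,W2) ✓  (D3,W3) ✓  (D3,W4) ✓  (D4,W1) ✓  (D4,W2) ✓  (D4,W4) ✓  (D5,W3) ✓  (D6,W1) ✓  (D6,W2) ✓  (D7,W2) ✓  (D7,W3) ✓
Counterexamples (restrictor pairs failing the scope): 1.

1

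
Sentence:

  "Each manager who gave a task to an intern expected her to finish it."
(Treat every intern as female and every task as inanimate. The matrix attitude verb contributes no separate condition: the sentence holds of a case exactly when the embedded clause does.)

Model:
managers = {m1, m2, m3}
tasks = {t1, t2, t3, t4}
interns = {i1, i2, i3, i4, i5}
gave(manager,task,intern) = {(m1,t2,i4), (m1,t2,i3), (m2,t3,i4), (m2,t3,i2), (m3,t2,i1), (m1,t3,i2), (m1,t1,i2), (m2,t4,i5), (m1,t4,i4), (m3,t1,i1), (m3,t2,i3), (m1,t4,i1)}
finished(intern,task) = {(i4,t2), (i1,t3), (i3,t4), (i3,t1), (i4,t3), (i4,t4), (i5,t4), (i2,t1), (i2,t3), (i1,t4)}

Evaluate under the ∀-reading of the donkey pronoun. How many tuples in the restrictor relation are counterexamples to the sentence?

4

"her" takes "an intern" as antecedent and "it" takes "a task"; both are donkey pronouns co-varying with the restrictor.
Strong reading: for every (m,t,i) with gave(m,t,i), finished(i,t).
Restrictor triples: (m1,t1,i2)→finished(i2,t1) ✓  (m1,t2,i3)→finished(i3,t2) ✗  (m1,t2,i4)→finished(i4,t2) ✓  (m1,t3,i2)→finished(i2,t3) ✓  (m1,t4,i1)→finished(i1,t4) ✓  (m1,t4,i4)→finished(i4,t4) ✓  (m2,t3,i2)→finished(i2,t3) ✓  (m2,t3,i4)→finished(i4,t3) ✓  (m2,t4,i5)→finished(i5,t4) ✓  (m3,t1,i1)→finished(i1,t1) ✗  (m3,t2,i1)→finished(i1,t2) ✗  (m3,t2,i3)→finished(i3,t2) ✗
Counterexamples (restrictor triples failing the scope): 4.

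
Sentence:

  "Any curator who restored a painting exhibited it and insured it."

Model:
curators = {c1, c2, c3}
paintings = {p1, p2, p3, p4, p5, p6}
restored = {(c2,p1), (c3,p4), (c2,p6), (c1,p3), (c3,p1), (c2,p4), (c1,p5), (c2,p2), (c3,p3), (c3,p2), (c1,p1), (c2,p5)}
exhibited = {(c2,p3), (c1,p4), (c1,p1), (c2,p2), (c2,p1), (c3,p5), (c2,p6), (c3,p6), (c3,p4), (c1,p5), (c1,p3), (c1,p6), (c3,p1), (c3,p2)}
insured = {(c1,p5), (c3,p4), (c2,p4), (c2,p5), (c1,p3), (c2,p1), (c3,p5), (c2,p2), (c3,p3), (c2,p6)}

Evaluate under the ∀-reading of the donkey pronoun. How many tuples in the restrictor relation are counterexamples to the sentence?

6

"it" takes "a painting" as antecedent — a donkey pronoun bound across the clause boundary.
Strong reading: for every (c,p) with restored(c,p), exhibited(c,p) ∧ insured(c,p).
Restrictor pairs: (c1,p1) ✗  (c1,p3) ✓  (c1,p5) ✓  (c2,p1) ✓  (c2,p2) ✓  (c2,p4) ✗  (c2,p5) ✗  (c2,p6) ✓  (c3,p1) ✗  (c3,p2) ✗  (c3,p3) ✗  (c3,p4) ✓
Counterexamples (restrictor pairs failing the scope): 6.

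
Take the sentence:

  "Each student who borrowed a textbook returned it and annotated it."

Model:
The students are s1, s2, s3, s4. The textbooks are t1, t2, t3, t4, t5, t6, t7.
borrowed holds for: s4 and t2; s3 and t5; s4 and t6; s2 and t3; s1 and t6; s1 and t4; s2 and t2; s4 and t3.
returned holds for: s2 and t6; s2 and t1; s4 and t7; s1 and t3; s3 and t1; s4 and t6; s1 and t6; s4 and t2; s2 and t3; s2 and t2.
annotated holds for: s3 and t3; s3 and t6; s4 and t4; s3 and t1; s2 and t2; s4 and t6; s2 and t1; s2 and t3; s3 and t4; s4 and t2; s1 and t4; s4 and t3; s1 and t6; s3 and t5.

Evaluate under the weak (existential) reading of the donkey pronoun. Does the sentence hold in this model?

False

"it" takes "a textbook" as antecedent — a donkey pronoun bound across the clause boundary.
Weak reading: every student s with some borrowed-textbook has at least one borrowed-textbook t such that returned(s,t) ∧ annotated(s,t).
Per student: s1:✓  s2:✓  s3:✗  s4:✓
s3 has no witness among its borrowed-textbooks.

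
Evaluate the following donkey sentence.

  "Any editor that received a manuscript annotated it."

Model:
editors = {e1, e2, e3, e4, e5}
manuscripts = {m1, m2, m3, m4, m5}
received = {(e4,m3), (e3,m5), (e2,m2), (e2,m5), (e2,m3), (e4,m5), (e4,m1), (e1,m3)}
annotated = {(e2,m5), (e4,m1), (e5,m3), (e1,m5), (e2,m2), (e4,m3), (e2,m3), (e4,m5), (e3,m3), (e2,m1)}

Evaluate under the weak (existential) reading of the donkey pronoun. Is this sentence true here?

False

"it" takes "a manuscript" as antecedent — a donkey pronoun bound across the clause boundary.
Weak reading: every editor e with some received-manuscript has at least one received-manuscript m such that annotated(e,m).
Per editor: e1:✗  e2:✓  e3:✗  e4:✓
e1 has no witness among its received-manuscripts.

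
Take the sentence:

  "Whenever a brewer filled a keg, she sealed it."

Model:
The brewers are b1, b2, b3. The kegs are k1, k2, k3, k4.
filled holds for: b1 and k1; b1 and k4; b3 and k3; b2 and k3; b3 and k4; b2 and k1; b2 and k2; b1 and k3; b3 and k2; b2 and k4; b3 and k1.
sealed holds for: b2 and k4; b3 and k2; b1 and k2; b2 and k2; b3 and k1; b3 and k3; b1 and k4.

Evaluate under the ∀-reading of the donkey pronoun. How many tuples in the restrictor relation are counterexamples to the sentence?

5

"it" takes "a keg" as antecedent — a donkey pronoun bound across the clause boundary.
Strong reading: for every (b,k) with filled(b,k), sealed(b,k).
Restrictor pairs: (b1,k1) ✗  (b1,k3) ✗  (b1,k4) ✓  (b2,k1) ✗  (b2,k2) ✓  (b2,k3) ✗  (b2,k4) ✓  (b3,k1) ✓  (b3,k2) ✓  (b3,k3) ✓  (b3,k4) ✗
Counterexamples (restrictor pairs failing the scope): 5.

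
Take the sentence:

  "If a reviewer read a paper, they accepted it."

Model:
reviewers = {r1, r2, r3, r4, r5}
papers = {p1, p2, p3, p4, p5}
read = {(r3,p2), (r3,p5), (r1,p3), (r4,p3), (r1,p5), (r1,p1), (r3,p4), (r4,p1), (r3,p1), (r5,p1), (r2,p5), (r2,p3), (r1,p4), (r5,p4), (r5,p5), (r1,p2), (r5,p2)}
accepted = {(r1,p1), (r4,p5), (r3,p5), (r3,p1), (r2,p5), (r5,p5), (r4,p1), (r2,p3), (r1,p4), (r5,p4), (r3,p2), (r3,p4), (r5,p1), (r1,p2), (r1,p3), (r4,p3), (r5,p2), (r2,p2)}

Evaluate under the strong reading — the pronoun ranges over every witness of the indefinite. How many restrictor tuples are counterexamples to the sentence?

1

"it" takes "a paper" as antecedent — a donkey pronoun bound across the clause boundary.
Strong reading: for every (r,p) with read(r,p), accepted(r,p).
Restrictor pairs: (r1,p1) ✓  (r1,p2) ✓  (r1,p3) ✓  (r1,p4) ✓  (r1,p5) ✗  (r2,p3) ✓  (r2,p5) ✓  (r3,p1) ✓  (r3,p2) ✓  (r3,p4) ✓  (r3,p5) ✓  (r4,p1) ✓  (r4,p3) ✓  (r5,p1) ✓  (r5,p2) ✓  (r5,p4) ✓  (r5,p5) ✓
Counterexamples (restrictor pairs failing the scope): 1.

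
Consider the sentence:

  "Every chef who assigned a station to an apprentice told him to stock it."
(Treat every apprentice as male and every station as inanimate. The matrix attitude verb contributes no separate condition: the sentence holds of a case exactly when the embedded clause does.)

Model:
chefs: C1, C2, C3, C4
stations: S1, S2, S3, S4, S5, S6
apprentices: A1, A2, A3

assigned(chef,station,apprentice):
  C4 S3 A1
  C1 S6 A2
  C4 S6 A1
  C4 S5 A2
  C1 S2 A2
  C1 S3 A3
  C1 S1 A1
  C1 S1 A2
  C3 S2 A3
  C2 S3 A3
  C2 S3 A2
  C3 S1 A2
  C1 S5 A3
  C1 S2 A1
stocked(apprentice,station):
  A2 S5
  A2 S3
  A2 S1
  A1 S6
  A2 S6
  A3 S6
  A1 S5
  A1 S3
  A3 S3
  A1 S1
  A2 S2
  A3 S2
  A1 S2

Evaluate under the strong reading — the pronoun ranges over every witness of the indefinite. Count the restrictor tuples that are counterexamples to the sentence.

1

"him" takes "an apprentice" as antecedent and "it" takes "a station"; both are donkey pronouns co-varying with the restrictor.
Strong reading: for every (c,s,a) with assigned(c,s,a), stocked(a,s).
Restrictor triples: (C1,S1,A1)→stocked(A1,S1) ✓  (C1,S1,A2)→stocked(A2,S1) ✓  (C1,S2,A1)→stocked(A1,S2) ✓  (C1,S2,A2)→stocked(A2,S2) ✓  (C1,S3,A3)→stocked(A3,S3) ✓  (C1,S5,A3)→stocked(A3,S5) ✗  (C1,S6,A2)→stocked(A2,S6) ✓  (C2,S3,A2)→stocked(A2,S3) ✓  (C2,S3,A3)→stocked(A3,S3) ✓  (C3,S1,A2)→stocked(A2,S1) ✓  (C3,S2,A3)→stocked(A3,S2) ✓  (C4,S3,A1)→stocked(A1,S3) ✓  (C4,S5,A2)→stocked(A2,S5) ✓  (C4,S6,A1)→stocked(A1,S6) ✓
Counterexamples (restrictor triples failing the scope): 1.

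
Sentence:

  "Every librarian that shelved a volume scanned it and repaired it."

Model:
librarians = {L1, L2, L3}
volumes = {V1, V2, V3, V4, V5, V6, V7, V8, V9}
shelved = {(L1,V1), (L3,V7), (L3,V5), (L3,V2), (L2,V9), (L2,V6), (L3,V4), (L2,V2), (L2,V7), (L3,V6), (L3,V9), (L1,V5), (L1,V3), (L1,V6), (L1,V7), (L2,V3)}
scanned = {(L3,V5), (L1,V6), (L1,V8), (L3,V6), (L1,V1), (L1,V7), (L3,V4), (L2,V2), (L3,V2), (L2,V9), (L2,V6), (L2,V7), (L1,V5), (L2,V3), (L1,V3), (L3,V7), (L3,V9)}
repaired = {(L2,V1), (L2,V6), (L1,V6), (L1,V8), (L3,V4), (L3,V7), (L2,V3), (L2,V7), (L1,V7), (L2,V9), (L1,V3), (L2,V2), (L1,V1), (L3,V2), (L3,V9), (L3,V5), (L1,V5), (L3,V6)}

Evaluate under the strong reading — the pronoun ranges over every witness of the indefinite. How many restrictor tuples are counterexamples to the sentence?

"it" takes "a volume" as antecedent — a donkey pronoun bound across the clause boundary.
Strong reading: for every (l,v) with shelved(l,v), scanned(l,v) ∧ repaired(l,v).
Restrictor pairs: (L1,V1) ✓  (L1,V3) ✓  (L1,V5) ✓  (L1,V6) ✓  (L1,V7) ✓  (L2,V2) ✓  (L2,V3) ✓  (L2,V6) ✓  (L2,V7) ✓  (L2,V9) ✓  (L3,V2) ✓  (L3,V4) ✓  (L3,V5) ✓  (L3,V6) ✓  (L3,V7) ✓  (L3,V9) ✓
Counterexamples (restrictor pairs failing the scope): 0.

0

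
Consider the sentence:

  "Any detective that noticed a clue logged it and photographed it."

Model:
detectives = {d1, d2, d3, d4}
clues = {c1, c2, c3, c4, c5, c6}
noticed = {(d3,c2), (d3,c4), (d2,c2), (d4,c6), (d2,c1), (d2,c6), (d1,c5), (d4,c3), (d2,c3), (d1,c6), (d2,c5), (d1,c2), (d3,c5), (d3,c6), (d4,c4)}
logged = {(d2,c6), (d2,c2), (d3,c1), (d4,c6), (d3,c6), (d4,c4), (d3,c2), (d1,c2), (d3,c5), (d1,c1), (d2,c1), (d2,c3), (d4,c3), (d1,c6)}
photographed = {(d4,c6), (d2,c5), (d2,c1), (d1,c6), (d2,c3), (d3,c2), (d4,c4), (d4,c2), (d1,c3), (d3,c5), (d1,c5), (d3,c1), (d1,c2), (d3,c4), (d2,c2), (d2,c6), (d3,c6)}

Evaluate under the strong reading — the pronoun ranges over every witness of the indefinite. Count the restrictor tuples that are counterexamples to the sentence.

4

"it" takes "a clue" as antecedent — a donkey pronoun bound across the clause boundary.
Strong reading: for every (d,c) with noticed(d,c), logged(d,c) ∧ photographed(d,c).
Restrictor pairs: (d1,c2) ✓  (d1,c5) ✗  (d1,c6) ✓  (d2,c1) ✓  (d2,c2) ✓  (d2,c3) ✓  (d2,c5) ✗  (d2,c6) ✓  (d3,c2) ✓  (d3,c4) ✗  (d3,c5) ✓  (d3,c6) ✓  (d4,c3) ✗  (d4,c4) ✓  (d4,c6) ✓
Counterexamples (restrictor pairs failing the scope): 4.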